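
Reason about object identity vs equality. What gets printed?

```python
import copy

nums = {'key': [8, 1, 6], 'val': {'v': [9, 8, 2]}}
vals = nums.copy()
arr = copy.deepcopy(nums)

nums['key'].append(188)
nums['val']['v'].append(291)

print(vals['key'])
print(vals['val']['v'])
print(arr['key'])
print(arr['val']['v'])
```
[8, 1, 6, 188]
[9, 8, 2, 291]
[8, 1, 6]
[9, 8, 2]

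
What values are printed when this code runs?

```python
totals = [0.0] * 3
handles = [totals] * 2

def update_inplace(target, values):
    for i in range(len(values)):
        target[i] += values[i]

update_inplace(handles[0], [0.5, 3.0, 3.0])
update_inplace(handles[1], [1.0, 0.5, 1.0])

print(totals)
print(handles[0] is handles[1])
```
[1.5, 3.5, 4.0]
True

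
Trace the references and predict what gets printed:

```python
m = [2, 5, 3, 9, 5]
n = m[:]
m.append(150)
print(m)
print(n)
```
[2, 5, 3, 9, 5, 150]
[2, 5, 3, 9, 5]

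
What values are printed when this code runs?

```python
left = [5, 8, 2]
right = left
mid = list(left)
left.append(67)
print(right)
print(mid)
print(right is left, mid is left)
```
[5, 8, 2, 67]
[5, 8, 2]
True False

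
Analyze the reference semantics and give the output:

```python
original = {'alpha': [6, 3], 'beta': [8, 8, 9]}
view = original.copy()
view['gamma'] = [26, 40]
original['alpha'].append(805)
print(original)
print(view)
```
{'alpha': [6, 3, 805], 'beta': [8, 8, 9]}
{'alpha': [6, 3, 805], 'beta': [8, 8, 9], 'gamma': [26, 40]}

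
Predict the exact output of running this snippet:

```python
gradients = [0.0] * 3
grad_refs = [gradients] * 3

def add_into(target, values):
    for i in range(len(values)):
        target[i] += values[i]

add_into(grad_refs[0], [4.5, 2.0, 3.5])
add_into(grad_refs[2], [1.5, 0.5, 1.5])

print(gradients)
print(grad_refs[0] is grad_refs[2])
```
[6.0, 2.5, 5.0]
True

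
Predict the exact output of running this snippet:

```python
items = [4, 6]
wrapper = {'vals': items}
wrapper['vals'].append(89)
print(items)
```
[4, 6, 89]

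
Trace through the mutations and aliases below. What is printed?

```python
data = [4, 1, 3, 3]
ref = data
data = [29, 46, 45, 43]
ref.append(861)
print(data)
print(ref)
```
[29, 46, 45, 43]
[4, 1, 3, 3, 861]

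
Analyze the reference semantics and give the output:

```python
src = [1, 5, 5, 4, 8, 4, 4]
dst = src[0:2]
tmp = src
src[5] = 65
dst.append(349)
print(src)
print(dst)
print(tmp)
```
[1, 5, 5, 4, 8, 65, 4]
[1, 5, 349]
[1, 5, 5, 4, 8, 65, 4]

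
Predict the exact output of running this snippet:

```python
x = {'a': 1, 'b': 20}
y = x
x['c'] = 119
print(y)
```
{'a': 1, 'b': 20, 'c': 119}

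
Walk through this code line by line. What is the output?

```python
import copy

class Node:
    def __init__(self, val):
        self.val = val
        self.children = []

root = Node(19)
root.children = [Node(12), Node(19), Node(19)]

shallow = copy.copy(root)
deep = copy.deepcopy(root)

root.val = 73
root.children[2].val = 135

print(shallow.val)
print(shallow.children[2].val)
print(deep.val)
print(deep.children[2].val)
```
19
135
19
19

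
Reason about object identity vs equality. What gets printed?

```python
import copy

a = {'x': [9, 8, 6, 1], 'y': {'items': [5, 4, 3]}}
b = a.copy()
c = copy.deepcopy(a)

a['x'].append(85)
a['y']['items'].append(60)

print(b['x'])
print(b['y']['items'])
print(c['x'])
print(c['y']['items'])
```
[9, 8, 6, 1, 85]
[5, 4, 3, 60]
[9, 8, 6, 1]
[5, 4, 3]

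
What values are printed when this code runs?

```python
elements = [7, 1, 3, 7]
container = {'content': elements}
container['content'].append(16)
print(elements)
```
[7, 1, 3, 7, 16]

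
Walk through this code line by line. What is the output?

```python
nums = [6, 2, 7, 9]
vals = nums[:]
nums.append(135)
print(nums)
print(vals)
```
[6, 2, 7, 9, 135]
[6, 2, 7, 9]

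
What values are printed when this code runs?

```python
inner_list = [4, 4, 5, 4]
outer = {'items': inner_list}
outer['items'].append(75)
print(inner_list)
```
[4, 4, 5, 4, 75]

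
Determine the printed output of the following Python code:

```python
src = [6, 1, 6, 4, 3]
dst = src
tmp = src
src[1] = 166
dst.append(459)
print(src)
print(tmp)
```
[6, 166, 6, 4, 3, 459]
[6, 166, 6, 4, 3, 459]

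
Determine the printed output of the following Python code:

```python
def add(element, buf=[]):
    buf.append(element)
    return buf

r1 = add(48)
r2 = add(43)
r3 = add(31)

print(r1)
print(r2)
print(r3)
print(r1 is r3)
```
[48, 43, 31]
[48, 43, 31]
[48, 43, 31]
True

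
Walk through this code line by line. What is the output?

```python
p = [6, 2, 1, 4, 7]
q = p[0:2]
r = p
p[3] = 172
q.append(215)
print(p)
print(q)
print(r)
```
[6, 2, 1, 172, 7]
[6, 2, 215]
[6, 2, 1, 172, 7]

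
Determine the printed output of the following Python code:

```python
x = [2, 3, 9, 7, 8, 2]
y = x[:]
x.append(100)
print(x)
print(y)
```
[2, 3, 9, 7, 8, 2, 100]
[2, 3, 9, 7, 8, 2]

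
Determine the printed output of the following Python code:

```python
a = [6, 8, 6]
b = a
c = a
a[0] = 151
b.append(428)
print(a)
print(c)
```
[151, 8, 6, 428]
[151, 8, 6, 428]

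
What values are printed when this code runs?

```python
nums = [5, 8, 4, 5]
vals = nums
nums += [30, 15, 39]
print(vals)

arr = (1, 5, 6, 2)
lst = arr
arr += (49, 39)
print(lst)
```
[5, 8, 4, 5, 30, 15, 39]
(1, 5, 6, 2)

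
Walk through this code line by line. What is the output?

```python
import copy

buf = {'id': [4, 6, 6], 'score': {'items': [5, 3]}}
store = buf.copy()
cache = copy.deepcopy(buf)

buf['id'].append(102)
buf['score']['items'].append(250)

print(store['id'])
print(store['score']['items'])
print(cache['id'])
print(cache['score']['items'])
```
[4, 6, 6, 102]
[5, 3, 250]
[4, 6, 6]
[5, 3]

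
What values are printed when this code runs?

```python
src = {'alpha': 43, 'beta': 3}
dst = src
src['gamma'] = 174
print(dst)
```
{'alpha': 43, 'beta': 3, 'gamma': 174}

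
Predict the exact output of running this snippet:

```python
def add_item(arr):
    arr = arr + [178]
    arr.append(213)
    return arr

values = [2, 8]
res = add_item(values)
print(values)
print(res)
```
[2, 8]
[2, 8, 178, 213]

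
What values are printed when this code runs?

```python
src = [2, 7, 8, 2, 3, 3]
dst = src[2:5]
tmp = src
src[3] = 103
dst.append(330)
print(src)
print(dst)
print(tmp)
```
[2, 7, 8, 103, 3, 3]
[8, 2, 3, 330]
[2, 7, 8, 103, 3, 3]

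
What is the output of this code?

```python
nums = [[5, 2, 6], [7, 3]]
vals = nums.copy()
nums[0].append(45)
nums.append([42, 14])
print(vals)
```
[[5, 2, 6, 45], [7, 3]]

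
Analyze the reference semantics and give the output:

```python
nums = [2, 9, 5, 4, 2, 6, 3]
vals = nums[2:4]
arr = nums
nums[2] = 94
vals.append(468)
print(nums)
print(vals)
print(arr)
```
[2, 9, 94, 4, 2, 6, 3]
[5, 4, 468]
[2, 9, 94, 4, 2, 6, 3]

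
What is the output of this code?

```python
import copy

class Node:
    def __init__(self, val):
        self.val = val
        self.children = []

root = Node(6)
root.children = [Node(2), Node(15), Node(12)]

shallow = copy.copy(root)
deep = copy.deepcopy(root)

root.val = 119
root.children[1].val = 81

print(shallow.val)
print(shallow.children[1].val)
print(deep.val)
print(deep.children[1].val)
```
6
81
6
15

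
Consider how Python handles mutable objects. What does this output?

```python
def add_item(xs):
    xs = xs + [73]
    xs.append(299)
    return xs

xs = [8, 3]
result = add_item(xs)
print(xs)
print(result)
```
[8, 3]
[8, 3, 73, 299]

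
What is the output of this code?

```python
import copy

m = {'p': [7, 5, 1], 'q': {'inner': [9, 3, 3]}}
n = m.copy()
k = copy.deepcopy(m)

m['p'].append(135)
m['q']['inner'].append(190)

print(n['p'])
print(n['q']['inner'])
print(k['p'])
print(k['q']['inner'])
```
[7, 5, 1, 135]
[9, 3, 3, 190]
[7, 5, 1]
[9, 3, 3]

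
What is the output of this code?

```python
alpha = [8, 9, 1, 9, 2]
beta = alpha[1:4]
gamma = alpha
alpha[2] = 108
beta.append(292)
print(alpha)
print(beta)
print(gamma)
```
[8, 9, 108, 9, 2]
[9, 1, 9, 292]
[8, 9, 108, 9, 2]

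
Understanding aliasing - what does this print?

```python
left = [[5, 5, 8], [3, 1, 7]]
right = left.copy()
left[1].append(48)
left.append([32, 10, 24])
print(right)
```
[[5, 5, 8], [3, 1, 7, 48]]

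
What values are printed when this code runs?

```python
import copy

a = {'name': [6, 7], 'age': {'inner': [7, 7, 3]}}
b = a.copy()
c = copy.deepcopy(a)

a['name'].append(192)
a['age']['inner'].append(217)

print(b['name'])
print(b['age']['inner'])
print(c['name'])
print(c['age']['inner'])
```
[6, 7, 192]
[7, 7, 3, 217]
[6, 7]
[7, 7, 3]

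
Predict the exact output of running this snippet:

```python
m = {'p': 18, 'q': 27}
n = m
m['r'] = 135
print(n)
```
{'p': 18, 'q': 27, 'r': 135}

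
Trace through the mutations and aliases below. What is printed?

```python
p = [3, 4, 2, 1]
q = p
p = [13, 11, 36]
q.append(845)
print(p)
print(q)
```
[13, 11, 36]
[3, 4, 2, 1, 845]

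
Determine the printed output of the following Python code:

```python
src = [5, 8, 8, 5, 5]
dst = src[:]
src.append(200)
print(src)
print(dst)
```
[5, 8, 8, 5, 5, 200]
[5, 8, 8, 5, 5]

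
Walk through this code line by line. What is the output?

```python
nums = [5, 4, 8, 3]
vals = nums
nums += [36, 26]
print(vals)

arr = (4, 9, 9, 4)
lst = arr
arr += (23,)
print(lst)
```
[5, 4, 8, 3, 36, 26]
(4, 9, 9, 4)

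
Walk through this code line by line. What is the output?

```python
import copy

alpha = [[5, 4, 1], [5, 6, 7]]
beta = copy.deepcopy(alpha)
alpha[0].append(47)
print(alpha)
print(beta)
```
[[5, 4, 1, 47], [5, 6, 7]]
[[5, 4, 1], [5, 6, 7]]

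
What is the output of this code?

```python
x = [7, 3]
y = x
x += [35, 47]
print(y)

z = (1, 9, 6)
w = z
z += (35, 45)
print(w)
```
[7, 3, 35, 47]
(1, 9, 6)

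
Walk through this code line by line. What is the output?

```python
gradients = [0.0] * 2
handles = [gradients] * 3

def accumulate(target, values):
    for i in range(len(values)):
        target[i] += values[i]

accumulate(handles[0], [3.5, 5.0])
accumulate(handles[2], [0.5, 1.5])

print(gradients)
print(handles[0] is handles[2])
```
[4.0, 6.5]
True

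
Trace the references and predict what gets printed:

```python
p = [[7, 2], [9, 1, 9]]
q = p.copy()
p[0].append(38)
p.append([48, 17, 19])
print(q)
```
[[7, 2, 38], [9, 1, 9]]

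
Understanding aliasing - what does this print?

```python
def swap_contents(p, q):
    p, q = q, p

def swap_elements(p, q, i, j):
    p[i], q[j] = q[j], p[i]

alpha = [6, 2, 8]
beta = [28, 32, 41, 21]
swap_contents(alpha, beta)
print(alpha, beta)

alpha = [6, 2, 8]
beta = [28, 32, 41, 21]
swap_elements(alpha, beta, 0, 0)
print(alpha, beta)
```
[6, 2, 8] [28, 32, 41, 21]
[28, 2, 8] [6, 32, 41, 21]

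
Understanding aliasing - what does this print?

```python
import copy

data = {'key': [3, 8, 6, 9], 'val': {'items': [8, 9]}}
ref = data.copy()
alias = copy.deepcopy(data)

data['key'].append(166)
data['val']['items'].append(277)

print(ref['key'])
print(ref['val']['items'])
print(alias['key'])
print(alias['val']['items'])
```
[3, 8, 6, 9, 166]
[8, 9, 277]
[3, 8, 6, 9]
[8, 9]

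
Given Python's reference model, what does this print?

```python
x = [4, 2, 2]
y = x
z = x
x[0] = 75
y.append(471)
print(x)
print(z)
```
[75, 2, 2, 471]
[75, 2, 2, 471]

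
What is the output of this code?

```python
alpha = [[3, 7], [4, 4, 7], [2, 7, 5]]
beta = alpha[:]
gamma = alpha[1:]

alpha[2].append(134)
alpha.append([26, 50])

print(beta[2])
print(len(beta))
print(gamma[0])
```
[2, 7, 5, 134]
3
[4, 4, 7]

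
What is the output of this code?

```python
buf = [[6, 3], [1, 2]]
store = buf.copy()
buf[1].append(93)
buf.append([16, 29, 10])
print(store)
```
[[6, 3], [1, 2, 93]]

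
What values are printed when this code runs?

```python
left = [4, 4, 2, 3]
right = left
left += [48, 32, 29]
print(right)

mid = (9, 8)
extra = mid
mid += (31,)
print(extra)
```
[4, 4, 2, 3, 48, 32, 29]
(9, 8)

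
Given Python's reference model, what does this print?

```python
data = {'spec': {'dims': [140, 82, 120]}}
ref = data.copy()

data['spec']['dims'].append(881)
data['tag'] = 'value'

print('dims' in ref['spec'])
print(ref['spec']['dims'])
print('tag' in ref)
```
True
[140, 82, 120, 881]
False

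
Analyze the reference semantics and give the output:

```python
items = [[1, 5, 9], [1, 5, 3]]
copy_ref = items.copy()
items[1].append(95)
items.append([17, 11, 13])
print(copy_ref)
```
[[1, 5, 9], [1, 5, 3, 95]]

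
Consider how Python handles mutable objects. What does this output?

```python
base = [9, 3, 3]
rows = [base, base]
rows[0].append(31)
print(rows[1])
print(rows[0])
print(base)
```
[9, 3, 3, 31]
[9, 3, 3, 31]
[9, 3, 3, 31]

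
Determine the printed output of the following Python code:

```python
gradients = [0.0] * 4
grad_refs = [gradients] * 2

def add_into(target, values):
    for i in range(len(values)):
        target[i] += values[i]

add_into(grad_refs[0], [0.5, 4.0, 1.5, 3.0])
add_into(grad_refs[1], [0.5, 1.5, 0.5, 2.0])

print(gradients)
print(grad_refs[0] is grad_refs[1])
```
[1.0, 5.5, 2.0, 5.0]
True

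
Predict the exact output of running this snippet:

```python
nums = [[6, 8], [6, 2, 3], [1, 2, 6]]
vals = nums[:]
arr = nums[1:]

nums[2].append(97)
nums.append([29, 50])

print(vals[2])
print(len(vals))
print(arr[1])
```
[1, 2, 6, 97]
3
[1, 2, 6, 97]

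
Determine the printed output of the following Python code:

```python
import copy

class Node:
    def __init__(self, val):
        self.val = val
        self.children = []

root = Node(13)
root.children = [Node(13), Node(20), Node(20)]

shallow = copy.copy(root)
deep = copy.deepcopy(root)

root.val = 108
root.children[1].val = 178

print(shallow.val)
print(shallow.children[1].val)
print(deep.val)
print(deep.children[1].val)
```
13
178
13
20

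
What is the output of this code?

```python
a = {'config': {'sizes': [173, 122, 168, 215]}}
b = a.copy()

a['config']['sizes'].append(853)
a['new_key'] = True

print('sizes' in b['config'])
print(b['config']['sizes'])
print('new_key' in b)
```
True
[173, 122, 168, 215, 853]
False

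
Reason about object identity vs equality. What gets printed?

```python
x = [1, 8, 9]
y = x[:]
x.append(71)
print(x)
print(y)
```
[1, 8, 9, 71]
[1, 8, 9]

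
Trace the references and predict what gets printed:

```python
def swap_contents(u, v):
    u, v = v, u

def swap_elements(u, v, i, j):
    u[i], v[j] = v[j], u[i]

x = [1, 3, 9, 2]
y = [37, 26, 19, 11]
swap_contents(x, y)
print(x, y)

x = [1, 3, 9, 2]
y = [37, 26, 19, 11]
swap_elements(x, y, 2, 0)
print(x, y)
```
[1, 3, 9, 2] [37, 26, 19, 11]
[1, 3, 37, 2] [9, 26, 19, 11]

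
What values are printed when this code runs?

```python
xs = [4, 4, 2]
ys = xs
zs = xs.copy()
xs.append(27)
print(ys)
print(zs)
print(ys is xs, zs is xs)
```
[4, 4, 2, 27]
[4, 4, 2]
True False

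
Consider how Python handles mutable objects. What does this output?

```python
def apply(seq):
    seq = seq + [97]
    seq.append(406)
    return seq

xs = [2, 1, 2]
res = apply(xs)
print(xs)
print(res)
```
[2, 1, 2]
[2, 1, 2, 97, 406]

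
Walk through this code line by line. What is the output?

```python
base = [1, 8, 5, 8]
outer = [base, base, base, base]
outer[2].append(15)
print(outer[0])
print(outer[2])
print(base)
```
[1, 8, 5, 8, 15]
[1, 8, 5, 8, 15]
[1, 8, 5, 8, 15]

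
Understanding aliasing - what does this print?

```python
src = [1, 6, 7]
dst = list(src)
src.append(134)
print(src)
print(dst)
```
[1, 6, 7, 134]
[1, 6, 7]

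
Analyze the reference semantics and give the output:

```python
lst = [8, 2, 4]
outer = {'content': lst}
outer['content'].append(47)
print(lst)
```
[8, 2, 4, 47]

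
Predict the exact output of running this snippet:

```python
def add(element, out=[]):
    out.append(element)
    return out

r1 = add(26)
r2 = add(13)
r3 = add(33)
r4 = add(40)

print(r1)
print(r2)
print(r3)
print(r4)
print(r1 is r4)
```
[26, 13, 33, 40]
[26, 13, 33, 40]
[26, 13, 33, 40]
[26, 13, 33, 40]
True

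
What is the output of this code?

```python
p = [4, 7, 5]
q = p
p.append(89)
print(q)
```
[4, 7, 5, 89]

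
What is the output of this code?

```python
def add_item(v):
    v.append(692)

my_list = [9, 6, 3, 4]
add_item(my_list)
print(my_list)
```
[9, 6, 3, 4, 692]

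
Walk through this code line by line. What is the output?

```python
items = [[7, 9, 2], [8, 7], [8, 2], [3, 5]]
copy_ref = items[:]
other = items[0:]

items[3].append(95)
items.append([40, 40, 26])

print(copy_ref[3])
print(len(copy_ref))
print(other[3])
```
[3, 5, 95]
4
[3, 5, 95]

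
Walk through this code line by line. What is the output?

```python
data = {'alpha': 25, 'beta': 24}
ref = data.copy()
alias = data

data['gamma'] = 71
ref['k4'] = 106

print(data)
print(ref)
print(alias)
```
{'alpha': 25, 'beta': 24, 'gamma': 71}
{'alpha': 25, 'beta': 24, 'k4': 106}
{'alpha': 25, 'beta': 24, 'gamma': 71}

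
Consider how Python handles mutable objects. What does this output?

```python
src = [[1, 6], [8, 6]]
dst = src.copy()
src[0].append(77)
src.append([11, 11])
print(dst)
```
[[1, 6, 77], [8, 6]]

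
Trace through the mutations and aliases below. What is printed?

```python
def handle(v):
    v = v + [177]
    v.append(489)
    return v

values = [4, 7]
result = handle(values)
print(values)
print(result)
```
[4, 7]
[4, 7, 177, 489]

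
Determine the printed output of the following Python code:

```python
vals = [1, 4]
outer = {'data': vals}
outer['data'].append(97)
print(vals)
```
[1, 4, 97]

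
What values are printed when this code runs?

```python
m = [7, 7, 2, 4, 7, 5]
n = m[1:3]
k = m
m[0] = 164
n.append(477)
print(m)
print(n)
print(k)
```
[164, 7, 2, 4, 7, 5]
[7, 2, 477]
[164, 7, 2, 4, 7, 5]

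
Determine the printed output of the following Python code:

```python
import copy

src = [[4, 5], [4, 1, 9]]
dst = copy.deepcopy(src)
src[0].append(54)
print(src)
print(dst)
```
[[4, 5, 54], [4, 1, 9]]
[[4, 5], [4, 1, 9]]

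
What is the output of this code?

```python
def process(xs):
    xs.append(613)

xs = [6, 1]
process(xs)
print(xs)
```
[6, 1, 613]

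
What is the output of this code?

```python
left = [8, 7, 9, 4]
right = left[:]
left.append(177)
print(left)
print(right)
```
[8, 7, 9, 4, 177]
[8, 7, 9, 4]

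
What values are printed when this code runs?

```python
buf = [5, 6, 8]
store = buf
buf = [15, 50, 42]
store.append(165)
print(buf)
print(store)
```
[15, 50, 42]
[5, 6, 8, 165]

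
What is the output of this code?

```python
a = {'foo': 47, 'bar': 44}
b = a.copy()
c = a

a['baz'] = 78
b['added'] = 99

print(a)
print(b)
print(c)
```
{'foo': 47, 'bar': 44, 'baz': 78}
{'foo': 47, 'bar': 44, 'added': 99}
{'foo': 47, 'bar': 44, 'baz': 78}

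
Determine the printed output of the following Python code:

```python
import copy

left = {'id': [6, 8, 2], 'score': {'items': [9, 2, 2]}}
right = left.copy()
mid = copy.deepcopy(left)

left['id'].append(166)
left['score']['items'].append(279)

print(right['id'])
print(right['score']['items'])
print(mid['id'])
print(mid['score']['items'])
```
[6, 8, 2, 166]
[9, 2, 2, 279]
[6, 8, 2]
[9, 2, 2]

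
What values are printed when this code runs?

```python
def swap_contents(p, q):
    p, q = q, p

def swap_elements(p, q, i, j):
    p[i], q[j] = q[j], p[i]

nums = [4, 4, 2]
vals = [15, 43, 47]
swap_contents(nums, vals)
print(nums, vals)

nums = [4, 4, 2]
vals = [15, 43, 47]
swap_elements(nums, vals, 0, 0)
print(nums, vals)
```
[4, 4, 2] [15, 43, 47]
[15, 4, 2] [4, 43, 47]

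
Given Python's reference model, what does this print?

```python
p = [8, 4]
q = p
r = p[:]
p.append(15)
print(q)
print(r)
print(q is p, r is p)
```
[8, 4, 15]
[8, 4]
True False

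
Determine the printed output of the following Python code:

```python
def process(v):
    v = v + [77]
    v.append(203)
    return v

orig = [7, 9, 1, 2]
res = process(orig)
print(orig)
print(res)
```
[7, 9, 1, 2]
[7, 9, 1, 2, 77, 203]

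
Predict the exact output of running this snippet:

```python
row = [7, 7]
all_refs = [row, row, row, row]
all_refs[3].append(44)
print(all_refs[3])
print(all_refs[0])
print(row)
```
[7, 7, 44]
[7, 7, 44]
[7, 7, 44]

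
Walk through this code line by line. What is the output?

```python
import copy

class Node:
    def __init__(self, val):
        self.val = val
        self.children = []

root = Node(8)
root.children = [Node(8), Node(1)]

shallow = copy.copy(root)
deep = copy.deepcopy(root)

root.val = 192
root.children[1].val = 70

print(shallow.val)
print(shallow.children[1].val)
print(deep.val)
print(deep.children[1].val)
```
8
70
8
1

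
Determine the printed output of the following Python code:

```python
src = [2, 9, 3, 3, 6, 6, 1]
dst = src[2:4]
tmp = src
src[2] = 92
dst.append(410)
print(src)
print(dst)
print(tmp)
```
[2, 9, 92, 3, 6, 6, 1]
[3, 3, 410]
[2, 9, 92, 3, 6, 6, 1]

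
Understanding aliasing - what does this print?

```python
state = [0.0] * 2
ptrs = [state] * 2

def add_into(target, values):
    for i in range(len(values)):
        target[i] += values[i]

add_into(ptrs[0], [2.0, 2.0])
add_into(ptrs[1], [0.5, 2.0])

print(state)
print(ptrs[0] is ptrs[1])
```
[2.5, 4.0]
True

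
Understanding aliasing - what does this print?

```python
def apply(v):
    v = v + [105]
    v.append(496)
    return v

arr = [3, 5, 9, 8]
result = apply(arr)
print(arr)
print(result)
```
[3, 5, 9, 8]
[3, 5, 9, 8, 105, 496]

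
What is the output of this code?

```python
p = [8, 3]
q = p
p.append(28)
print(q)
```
[8, 3, 28]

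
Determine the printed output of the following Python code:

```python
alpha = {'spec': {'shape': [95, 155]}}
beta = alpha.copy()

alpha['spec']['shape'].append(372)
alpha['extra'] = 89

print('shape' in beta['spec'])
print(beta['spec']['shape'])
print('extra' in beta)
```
True
[95, 155, 372]
False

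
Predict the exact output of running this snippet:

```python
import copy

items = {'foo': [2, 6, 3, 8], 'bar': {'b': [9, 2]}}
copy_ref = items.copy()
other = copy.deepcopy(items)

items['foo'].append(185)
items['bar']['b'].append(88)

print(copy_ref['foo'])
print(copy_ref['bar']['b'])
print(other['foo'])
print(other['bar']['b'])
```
[2, 6, 3, 8, 185]
[9, 2, 88]
[2, 6, 3, 8]
[9, 2]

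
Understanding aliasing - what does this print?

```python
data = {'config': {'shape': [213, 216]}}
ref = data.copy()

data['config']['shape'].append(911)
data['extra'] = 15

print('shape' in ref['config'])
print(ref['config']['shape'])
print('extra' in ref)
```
True
[213, 216, 911]
False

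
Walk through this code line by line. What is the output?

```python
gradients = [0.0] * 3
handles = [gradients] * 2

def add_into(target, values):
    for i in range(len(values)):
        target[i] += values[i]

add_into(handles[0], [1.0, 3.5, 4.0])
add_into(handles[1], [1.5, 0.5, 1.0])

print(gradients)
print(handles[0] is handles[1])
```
[2.5, 4.0, 5.0]
True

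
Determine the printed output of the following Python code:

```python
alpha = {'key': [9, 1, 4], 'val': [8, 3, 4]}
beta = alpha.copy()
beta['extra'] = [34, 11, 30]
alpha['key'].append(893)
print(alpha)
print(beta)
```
{'key': [9, 1, 4, 893], 'val': [8, 3, 4]}
{'key': [9, 1, 4, 893], 'val': [8, 3, 4], 'extra': [34, 11, 30]}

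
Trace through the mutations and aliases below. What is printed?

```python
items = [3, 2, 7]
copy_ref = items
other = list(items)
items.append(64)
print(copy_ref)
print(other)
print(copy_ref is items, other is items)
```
[3, 2, 7, 64]
[3, 2, 7]
True False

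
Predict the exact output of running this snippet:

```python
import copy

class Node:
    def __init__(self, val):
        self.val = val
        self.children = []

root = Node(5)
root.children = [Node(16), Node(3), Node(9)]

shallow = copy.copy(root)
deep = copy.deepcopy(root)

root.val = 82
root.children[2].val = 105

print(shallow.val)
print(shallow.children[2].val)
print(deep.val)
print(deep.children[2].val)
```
5
105
5
9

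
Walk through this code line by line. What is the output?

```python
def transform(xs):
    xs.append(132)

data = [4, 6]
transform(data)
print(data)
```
[4, 6, 132]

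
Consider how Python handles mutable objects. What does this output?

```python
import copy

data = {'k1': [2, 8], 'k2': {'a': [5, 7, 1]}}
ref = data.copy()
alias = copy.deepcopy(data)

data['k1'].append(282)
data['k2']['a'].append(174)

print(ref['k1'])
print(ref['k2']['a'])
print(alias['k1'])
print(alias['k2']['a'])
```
[2, 8, 282]
[5, 7, 1, 174]
[2, 8]
[5, 7, 1]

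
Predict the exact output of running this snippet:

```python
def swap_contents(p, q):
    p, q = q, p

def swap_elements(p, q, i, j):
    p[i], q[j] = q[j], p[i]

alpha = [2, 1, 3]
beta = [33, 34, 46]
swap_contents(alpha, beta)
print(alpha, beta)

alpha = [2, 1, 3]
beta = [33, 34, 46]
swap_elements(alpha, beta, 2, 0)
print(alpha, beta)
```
[2, 1, 3] [33, 34, 46]
[2, 1, 33] [3, 34, 46]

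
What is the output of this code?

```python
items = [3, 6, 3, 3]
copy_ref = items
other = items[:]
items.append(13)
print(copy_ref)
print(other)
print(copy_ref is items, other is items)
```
[3, 6, 3, 3, 13]
[3, 6, 3, 3]
True False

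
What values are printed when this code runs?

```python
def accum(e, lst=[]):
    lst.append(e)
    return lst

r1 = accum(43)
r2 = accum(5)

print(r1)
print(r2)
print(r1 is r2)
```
[43, 5]
[43, 5]
True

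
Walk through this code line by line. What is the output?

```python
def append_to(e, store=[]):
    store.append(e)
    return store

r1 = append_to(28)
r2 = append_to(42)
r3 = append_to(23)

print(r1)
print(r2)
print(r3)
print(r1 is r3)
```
[28, 42, 23]
[28, 42, 23]
[28, 42, 23]
True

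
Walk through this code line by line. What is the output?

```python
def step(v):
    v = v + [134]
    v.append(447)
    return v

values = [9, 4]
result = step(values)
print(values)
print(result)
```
[9, 4]
[9, 4, 134, 447]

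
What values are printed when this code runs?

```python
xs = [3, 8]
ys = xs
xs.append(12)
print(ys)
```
[3, 8, 12]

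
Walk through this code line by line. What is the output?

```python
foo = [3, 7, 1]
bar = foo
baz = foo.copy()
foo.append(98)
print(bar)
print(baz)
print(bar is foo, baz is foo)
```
[3, 7, 1, 98]
[3, 7, 1]
True False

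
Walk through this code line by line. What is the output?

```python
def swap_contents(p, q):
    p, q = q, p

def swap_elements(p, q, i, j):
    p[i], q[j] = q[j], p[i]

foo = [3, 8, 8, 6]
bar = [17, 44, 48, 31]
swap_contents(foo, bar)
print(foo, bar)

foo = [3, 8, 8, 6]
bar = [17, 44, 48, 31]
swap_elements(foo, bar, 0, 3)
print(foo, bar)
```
[3, 8, 8, 6] [17, 44, 48, 31]
[31, 8, 8, 6] [17, 44, 48, 3]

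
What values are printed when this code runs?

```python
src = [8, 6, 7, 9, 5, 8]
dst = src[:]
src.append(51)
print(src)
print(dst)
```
[8, 6, 7, 9, 5, 8, 51]
[8, 6, 7, 9, 5, 8]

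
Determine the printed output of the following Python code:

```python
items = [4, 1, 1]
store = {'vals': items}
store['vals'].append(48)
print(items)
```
[4, 1, 1, 48]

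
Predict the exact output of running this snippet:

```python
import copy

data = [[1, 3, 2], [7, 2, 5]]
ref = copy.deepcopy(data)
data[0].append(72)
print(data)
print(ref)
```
[[1, 3, 2, 72], [7, 2, 5]]
[[1, 3, 2], [7, 2, 5]]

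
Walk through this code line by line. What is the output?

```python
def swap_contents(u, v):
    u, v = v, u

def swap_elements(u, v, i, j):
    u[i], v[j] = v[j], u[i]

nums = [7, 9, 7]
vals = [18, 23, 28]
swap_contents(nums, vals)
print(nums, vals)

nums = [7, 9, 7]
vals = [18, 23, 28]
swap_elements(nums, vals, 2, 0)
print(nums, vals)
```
[7, 9, 7] [18, 23, 28]
[7, 9, 18] [7, 23, 28]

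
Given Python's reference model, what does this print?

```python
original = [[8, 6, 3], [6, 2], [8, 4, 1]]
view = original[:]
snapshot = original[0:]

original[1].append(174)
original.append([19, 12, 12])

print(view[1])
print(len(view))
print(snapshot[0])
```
[6, 2, 174]
3
[8, 6, 3]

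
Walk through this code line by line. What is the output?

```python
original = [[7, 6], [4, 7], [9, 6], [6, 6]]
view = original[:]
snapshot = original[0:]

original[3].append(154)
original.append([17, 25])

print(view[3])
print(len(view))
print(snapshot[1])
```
[6, 6, 154]
4
[4, 7]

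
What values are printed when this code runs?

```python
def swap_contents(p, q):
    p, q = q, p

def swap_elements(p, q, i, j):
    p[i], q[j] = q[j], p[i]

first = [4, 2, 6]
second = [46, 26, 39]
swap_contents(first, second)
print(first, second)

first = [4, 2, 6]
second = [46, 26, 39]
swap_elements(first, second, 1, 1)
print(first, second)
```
[4, 2, 6] [46, 26, 39]
[4, 26, 6] [46, 2, 39]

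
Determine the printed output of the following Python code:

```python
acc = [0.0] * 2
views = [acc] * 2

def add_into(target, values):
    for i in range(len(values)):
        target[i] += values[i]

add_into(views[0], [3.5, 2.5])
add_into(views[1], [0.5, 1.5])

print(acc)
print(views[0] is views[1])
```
[4.0, 4.0]
True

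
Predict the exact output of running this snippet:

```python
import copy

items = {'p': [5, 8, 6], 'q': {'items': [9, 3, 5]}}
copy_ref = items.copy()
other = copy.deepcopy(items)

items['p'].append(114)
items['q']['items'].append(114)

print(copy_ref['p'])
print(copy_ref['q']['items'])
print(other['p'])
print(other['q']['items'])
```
[5, 8, 6, 114]
[9, 3, 5, 114]
[5, 8, 6]
[9, 3, 5]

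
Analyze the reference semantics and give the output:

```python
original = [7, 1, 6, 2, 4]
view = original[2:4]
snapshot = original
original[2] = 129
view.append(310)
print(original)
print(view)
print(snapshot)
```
[7, 1, 129, 2, 4]
[6, 2, 310]
[7, 1, 129, 2, 4]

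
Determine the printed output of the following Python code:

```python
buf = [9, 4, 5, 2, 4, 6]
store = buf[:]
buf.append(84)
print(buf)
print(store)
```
[9, 4, 5, 2, 4, 6, 84]
[9, 4, 5, 2, 4, 6]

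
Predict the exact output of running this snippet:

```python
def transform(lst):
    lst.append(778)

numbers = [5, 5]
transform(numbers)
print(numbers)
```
[5, 5, 778]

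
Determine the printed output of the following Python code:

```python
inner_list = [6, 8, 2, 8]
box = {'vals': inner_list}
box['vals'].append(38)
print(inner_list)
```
[6, 8, 2, 8, 38]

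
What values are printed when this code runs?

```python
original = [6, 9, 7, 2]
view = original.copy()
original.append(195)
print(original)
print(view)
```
[6, 9, 7, 2, 195]
[6, 9, 7, 2]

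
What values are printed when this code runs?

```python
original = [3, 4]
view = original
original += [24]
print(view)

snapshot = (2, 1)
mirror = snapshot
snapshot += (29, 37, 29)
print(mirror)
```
[3, 4, 24]
(2, 1)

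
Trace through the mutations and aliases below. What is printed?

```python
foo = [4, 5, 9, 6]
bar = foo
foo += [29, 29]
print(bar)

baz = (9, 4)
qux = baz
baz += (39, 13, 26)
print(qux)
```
[4, 5, 9, 6, 29, 29]
(9, 4)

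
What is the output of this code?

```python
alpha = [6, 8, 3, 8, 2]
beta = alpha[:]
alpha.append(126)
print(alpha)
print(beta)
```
[6, 8, 3, 8, 2, 126]
[6, 8, 3, 8, 2]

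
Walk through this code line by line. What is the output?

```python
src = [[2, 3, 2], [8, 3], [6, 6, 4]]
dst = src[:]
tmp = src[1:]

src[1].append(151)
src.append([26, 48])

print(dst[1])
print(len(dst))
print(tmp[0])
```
[8, 3, 151]
3
[8, 3, 151]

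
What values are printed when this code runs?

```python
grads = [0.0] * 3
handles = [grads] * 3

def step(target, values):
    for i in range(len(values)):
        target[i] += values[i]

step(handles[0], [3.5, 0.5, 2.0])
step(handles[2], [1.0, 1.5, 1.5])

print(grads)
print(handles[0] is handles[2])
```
[4.5, 2.0, 3.5]
True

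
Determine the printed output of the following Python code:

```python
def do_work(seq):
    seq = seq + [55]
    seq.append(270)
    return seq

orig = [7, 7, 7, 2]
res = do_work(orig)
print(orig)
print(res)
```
[7, 7, 7, 2]
[7, 7, 7, 2, 55, 270]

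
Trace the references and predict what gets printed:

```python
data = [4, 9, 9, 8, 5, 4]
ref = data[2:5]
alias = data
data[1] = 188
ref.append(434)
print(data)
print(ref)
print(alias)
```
[4, 188, 9, 8, 5, 4]
[9, 8, 5, 434]
[4, 188, 9, 8, 5, 4]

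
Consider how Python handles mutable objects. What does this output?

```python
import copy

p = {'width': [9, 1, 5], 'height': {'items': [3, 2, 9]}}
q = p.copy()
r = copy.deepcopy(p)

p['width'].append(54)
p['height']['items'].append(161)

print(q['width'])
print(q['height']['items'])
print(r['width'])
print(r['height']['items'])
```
[9, 1, 5, 54]
[3, 2, 9, 161]
[9, 1, 5]
[3, 2, 9]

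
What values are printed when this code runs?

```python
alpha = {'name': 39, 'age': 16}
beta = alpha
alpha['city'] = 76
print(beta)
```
{'name': 39, 'age': 16, 'city': 76}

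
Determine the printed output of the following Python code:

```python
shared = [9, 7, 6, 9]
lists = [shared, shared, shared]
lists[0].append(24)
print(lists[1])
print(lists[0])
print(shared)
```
[9, 7, 6, 9, 24]
[9, 7, 6, 9, 24]
[9, 7, 6, 9, 24]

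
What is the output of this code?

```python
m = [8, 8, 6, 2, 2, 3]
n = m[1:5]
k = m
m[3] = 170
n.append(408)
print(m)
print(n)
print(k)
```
[8, 8, 6, 170, 2, 3]
[8, 6, 2, 2, 408]
[8, 8, 6, 170, 2, 3]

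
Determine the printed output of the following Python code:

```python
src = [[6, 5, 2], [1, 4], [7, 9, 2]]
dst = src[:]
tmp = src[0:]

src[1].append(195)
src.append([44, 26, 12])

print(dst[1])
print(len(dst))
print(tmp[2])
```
[1, 4, 195]
3
[7, 9, 2]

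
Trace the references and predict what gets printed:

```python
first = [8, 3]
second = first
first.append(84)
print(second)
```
[8, 3, 84]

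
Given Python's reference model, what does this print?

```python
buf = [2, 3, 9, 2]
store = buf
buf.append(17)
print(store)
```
[2, 3, 9, 2, 17]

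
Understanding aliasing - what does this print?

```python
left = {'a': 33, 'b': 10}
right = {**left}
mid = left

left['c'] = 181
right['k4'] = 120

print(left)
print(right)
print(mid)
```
{'a': 33, 'b': 10, 'c': 181}
{'a': 33, 'b': 10, 'k4': 120}
{'a': 33, 'b': 10, 'c': 181}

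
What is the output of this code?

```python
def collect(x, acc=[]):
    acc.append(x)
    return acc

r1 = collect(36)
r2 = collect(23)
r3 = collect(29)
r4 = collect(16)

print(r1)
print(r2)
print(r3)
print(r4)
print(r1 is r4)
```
[36, 23, 29, 16]
[36, 23, 29, 16]
[36, 23, 29, 16]
[36, 23, 29, 16]
True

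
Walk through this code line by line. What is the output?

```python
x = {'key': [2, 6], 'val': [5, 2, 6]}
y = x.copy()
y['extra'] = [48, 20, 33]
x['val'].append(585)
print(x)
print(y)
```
{'key': [2, 6], 'val': [5, 2, 6, 585]}
{'key': [2, 6], 'val': [5, 2, 6, 585], 'extra': [48, 20, 33]}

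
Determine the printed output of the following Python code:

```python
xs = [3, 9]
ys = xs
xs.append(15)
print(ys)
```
[3, 9, 15]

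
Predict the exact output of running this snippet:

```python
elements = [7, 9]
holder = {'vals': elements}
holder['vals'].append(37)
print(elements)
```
[7, 9, 37]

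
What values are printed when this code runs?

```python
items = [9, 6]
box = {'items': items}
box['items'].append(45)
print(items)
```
[9, 6, 45]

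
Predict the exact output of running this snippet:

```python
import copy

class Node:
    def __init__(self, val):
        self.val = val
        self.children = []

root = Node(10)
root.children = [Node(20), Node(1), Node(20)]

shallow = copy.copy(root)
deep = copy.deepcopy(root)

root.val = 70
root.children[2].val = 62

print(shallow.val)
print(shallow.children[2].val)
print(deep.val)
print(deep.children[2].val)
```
10
62
10
20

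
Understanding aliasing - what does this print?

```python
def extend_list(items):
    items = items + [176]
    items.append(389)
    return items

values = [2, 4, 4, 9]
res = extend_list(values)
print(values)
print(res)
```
[2, 4, 4, 9]
[2, 4, 4, 9, 176, 389]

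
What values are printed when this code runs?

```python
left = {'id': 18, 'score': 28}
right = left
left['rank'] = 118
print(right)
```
{'id': 18, 'score': 28, 'rank': 118}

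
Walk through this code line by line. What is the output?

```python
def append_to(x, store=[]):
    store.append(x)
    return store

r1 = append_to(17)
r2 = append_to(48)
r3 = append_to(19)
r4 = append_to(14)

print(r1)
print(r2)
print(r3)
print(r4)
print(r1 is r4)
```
[17, 48, 19, 14]
[17, 48, 19, 14]
[17, 48, 19, 14]
[17, 48, 19, 14]
True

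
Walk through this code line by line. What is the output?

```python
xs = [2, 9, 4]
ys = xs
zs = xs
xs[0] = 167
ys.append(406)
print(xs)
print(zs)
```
[167, 9, 4, 406]
[167, 9, 4, 406]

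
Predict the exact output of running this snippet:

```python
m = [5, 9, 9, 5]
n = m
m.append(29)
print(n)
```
[5, 9, 9, 5, 29]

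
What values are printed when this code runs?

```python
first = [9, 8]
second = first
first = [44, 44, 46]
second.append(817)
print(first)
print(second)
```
[44, 44, 46]
[9, 8, 817]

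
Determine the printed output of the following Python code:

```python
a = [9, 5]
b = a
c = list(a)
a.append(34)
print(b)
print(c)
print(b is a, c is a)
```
[9, 5, 34]
[9, 5]
True False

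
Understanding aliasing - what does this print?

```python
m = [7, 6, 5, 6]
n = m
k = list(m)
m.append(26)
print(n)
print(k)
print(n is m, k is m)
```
[7, 6, 5, 6, 26]
[7, 6, 5, 6]
True False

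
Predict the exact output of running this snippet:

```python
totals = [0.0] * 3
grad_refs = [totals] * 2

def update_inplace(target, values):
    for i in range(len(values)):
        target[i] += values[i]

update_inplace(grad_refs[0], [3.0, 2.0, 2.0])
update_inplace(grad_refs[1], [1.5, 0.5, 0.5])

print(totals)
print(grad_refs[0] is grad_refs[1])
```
[4.5, 2.5, 2.5]
True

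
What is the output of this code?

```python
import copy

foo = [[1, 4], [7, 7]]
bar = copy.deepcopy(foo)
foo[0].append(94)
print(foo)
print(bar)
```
[[1, 4, 94], [7, 7]]
[[1, 4], [7, 7]]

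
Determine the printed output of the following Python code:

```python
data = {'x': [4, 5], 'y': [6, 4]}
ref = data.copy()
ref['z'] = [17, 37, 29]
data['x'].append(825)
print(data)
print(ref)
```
{'x': [4, 5, 825], 'y': [6, 4]}
{'x': [4, 5, 825], 'y': [6, 4], 'z': [17, 37, 29]}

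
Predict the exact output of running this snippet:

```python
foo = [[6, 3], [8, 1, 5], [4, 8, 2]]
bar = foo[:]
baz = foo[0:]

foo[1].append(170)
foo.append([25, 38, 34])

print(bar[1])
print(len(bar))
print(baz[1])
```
[8, 1, 5, 170]
3
[8, 1, 5, 170]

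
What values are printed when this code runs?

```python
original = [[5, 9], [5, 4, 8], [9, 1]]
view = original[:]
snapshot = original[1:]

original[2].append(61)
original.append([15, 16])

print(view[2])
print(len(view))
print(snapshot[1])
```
[9, 1, 61]
3
[9, 1, 61]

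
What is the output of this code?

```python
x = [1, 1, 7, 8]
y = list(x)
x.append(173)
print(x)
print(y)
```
[1, 1, 7, 8, 173]
[1, 1, 7, 8]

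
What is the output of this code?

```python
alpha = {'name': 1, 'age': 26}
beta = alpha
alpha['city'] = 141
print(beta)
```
{'name': 1, 'age': 26, 'city': 141}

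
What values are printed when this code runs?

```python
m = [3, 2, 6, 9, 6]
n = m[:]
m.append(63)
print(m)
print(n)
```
[3, 2, 6, 9, 6, 63]
[3, 2, 6, 9, 6]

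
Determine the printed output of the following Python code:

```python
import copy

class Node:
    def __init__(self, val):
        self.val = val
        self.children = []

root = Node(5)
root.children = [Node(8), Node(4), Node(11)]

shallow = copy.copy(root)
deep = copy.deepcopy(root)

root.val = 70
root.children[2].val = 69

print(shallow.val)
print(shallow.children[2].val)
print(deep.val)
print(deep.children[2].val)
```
5
69
5
11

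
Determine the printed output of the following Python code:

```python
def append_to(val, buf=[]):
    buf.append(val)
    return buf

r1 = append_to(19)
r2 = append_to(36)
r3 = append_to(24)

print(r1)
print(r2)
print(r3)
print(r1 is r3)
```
[19, 36, 24]
[19, 36, 24]
[19, 36, 24]
True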